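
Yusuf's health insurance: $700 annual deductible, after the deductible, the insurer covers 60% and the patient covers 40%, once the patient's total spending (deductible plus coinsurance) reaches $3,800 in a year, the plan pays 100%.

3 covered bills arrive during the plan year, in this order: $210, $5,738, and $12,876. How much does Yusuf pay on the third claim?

#1 ($210): entire amount goes to the deductible. Patient owes $210 (running OOP $210).
#2 ($5,738): deductible takes $490, $5,248 remains; coinsurance $5,248 × 40% = $2,099.20. Patient pays $2,589.20; OOP now $2,799.20.
#3 ($12,876): deductible already satisfied, so patient's share is 40% × $12,876 = $5,150.40. OOP would hit $7,949.60 > $3,800, so the cap limits the patient to $3,800 − $2,799.20 = $1,000.80.

$1,000.80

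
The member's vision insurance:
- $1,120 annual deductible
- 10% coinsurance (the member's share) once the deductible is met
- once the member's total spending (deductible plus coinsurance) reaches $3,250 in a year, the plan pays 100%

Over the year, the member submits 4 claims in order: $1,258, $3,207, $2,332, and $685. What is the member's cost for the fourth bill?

$68.50

Bill 1, $1,258: $1,120 to deductible, leaving $138; 10% of $138 = $13.80. Member pays $1,133.80; OOP now $1,133.80.
Bill 2, $3,207: deductible met; 10% of $3,207 = $320.70. Member pays $320.70; OOP now $1,454.50.
Bill 3, $2,332: deductible met; 10% of $2,332 = $233.20. Member owes $233.20 (running OOP $1,687.70).
Bill 4, $685: deductible already satisfied, so member's share is 10% × $685 = $68.50. Member pays $68.50; OOP now $1,756.20.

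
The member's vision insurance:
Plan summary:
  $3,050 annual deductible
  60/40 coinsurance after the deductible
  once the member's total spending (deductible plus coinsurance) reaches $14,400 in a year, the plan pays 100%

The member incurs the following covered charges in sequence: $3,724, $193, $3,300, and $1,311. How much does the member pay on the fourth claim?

Bill 1, $3,724: deductible takes $3,050, $674 remains; coinsurance $674 × 40% = $269.60. Member owes $3,319.60 (running OOP $3,319.60).
Bill 2, $193: deductible already satisfied, so member's share is 40% × $193 = $77.20. Member pays $77.20; OOP now $3,396.80.
Bill 3, $3,300: 40% coinsurance on $3,300 = $1,320. Member owes $1,320 (running OOP $4,716.80).
Bill 4, $1,311: deductible already satisfied, so member's share is 40% × $1,311 = $524.40. Member owes $524.40 (running OOP $5,241.20).

$524.40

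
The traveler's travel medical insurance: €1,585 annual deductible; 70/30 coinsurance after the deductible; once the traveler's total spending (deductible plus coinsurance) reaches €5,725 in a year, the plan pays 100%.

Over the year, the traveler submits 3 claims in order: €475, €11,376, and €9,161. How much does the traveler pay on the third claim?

€1,060.20

Bill 1, €475: all of it applies to the deductible. Cost to traveler: €475. OOP to date €475.
Bill 2, €11,376: deductible takes €1,110, €10,266 remains; 30% of €10,266 = €3,079.80. Traveler pays €4,189.80; OOP now €4,664.80.
Bill 3, €9,161: deductible already satisfied, so traveler's share is 30% × €9,161 = €2,748.30. That would push OOP to €7,413.10, over the €5,725 cap, so traveler pays €5,725 − €4,664.80 = €1,060.20.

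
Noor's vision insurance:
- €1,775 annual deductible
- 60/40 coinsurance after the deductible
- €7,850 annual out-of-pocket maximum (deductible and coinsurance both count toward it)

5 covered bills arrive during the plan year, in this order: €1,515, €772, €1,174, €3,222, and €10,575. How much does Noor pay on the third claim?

€469.60

Claim 1 — €1,515: all of it applies to the deductible. Member pays €1,515; OOP now €1,515.
Claim 2 — €772: €260 to deductible, leaving €512; 40% of €512 = €204.80. Member pays €464.80; OOP now €1,979.80.
Claim 3 — €1,174: 40% coinsurance on €1,174 = €469.60. Member pays €469.60; OOP now €2,449.40.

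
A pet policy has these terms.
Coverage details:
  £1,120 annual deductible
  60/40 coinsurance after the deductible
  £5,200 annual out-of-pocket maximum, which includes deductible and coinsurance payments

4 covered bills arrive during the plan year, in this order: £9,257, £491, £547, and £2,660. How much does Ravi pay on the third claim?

£218.80

Bill 1, £9,257: deductible takes £1,120, £8,137 remains; owner's 40% is £3,254.80. Cost to owner: £4,374.80. OOP to date £4,374.80.
Bill 2, £491: deductible already satisfied, so owner's share is 40% × £491 = £196.40. Cost to owner: £196.40. OOP to date £4,571.20.
Bill 3, £547: 40% coinsurance on £547 = £218.80. Owner owes £218.80 (running OOP £4,790).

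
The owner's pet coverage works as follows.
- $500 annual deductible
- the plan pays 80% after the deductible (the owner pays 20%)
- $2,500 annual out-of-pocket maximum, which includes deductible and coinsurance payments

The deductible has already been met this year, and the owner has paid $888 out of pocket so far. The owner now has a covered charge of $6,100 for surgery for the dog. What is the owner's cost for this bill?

$1,220

With the deductible met, the entire $6,100 is subject to coinsurance.
Owner's 20% share of $6,100 is $1,220.
Total out-of-pocket so far would be $888 + $1,220 = $2,108, below the $2,500 cap — no reduction.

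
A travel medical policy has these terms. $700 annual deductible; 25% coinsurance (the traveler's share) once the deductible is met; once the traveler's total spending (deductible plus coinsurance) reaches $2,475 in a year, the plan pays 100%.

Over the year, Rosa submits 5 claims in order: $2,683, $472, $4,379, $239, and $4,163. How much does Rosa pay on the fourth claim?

$59.75

Claim 1 — $2,683: $700 to deductible, leaving $1,983; 25% of $1,983 = $495.75. Cost to traveler: $1,195.75. OOP to date $1,195.75.
Claim 2 — $472: deductible met; 25% of $472 = $118. Cost to traveler: $118. OOP to date $1,313.75.
Claim 3 — $4,379: 25% coinsurance on $4,379 = $1,094.75. Cost to traveler: $1,094.75. OOP to date $2,408.50.
Claim 4 — $239: 25% coinsurance on $239 = $59.75. Cost to traveler: $59.75. OOP to date $2,468.25.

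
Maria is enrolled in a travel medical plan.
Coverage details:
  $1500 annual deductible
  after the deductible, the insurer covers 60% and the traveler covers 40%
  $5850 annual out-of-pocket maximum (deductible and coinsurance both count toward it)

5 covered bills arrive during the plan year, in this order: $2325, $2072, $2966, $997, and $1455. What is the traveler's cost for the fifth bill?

$582

#1 ($2325): deductible takes $1500, $825 remains; coinsurance $825 × 40% = $330. Traveler owes $1830 (running OOP $1830).
#2 ($2072): deductible already satisfied, so traveler's share is 40% × $2072 = $828.80. Traveler owes $828.80 (running OOP $2658.80).
#3 ($2966): deductible already satisfied, so traveler's share is 40% × $2966 = $1186.40. Cost to traveler: $1186.40. OOP to date $3845.20.
#4 ($997): deductible met; 40% of $997 = $398.80. Cost to traveler: $398.80. OOP to date $4244.
#5 ($1455): deductible already satisfied, so traveler's share is 40% × $1455 = $582. Cost to traveler: $582. OOP to date $4826.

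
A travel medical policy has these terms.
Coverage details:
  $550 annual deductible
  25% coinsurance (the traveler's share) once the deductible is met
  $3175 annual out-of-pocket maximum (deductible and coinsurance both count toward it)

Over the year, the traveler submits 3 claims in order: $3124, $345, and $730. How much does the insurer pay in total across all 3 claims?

Claim 1 — $3124: $550 finishes the deductible; $2574 goes to coinsurance; 25% of $2574 = $643.50. Traveler pays $1193.50; OOP now $1193.50. Insurer: $3124 − $1193.50 = $1930.50.
Claim 2 — $345: deductible already satisfied, so traveler's share is 25% × $345 = $86.25. Traveler pays $86.25; OOP now $1279.75. Insurer: $345 − $86.25 = $258.75.
Claim 3 — $730: 25% coinsurance on $730 = $182.50. Traveler pays $182.50; OOP now $1462.25. Insurer: $730 − $182.50 = $547.50.
Insurer total: $1930.50 + $258.75 + $547.50 = $2736.75.

$2736.75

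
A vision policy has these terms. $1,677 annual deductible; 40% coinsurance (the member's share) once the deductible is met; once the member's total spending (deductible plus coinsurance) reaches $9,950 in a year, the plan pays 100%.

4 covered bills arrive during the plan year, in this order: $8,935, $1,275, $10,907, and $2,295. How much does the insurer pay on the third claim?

$6,544.20

Claim 1 ($8,935): $1,677 finishes the deductible; $7,258 goes to coinsurance; 40% of $7,258 = $2,903.20. Member owes $4,580.20 (running OOP $4,580.20). Insurer: $8,935 − $4,580.20 = $4,354.80.
Claim 2 ($1,275): 40% coinsurance on $1,275 = $510. Member owes $510 (running OOP $5,090.20). Plan pays $1,275 − $510 = $765.
Claim 3 ($10,907): deductible met; 40% of $10,907 = $4,362.80. Member pays $4,362.80; OOP now $9,453. Plan pays $10,907 − $4,362.80 = $6,544.20.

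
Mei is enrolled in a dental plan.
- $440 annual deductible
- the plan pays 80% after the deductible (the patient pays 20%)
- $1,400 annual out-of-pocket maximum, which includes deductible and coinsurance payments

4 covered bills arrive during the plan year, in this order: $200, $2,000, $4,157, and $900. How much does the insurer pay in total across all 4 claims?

#1 ($200): entire amount goes to the deductible. Patient pays $200; OOP now $200. Insurer: $200 − $200 = $0.
#2 ($2,000): $240 to deductible, leaving $1,760; patient's 20% is $352. Cost to patient: $592. OOP to date $792. Plan pays $2,000 − $592 = $1,408.
#3 ($4,157): deductible met; 20% of $4,157 = $831.40. OOP would hit $1,623.40 > $1,400, so the cap limits the patient to $1,400 − $792 = $608. Plan pays $4,157 − $608 = $3,549.
#4 ($900): 20% coinsurance on $900 = $180. OOP would hit $1,580 > $1,400, so the cap limits the patient to $1,400 − $1,400 = $0. Plan pays $900 − $0 = $900.
Insurer total = bills − patient's total = $7,257 − $1,400 = $5,857.

$5,857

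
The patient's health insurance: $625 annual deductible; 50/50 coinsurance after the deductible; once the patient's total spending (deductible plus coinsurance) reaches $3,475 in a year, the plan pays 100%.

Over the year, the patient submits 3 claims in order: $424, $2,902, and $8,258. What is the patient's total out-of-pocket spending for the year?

$3,475

Claim 1 — $424: all of it applies to the deductible. Cost to patient: $424. OOP to date $424.
Claim 2 — $2,902: deductible takes $201, $2,701 remains; 50% of $2,701 = $1,350.50. Patient owes $1,551.50 (running OOP $1,975.50).
Claim 3 — $8,258: deductible already satisfied, so patient's share is 50% × $8,258 = $4,129. That would push OOP to $6,104.50, over the $3,475 cap, so patient pays $3,475 − $1,975.50 = $1,499.50.
Summing the patient's payments: $424 + $1,551.50 + $1,499.50 = $3,475.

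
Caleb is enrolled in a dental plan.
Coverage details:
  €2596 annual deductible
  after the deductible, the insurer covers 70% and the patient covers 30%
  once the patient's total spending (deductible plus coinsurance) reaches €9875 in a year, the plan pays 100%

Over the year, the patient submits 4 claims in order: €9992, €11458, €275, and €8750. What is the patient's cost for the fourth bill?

€1540.30

Bill 1, €9992: €2596 to deductible, leaving €7396; patient's 30% is €2218.80. Cost to patient: €4814.80. OOP to date €4814.80.
Bill 2, €11458: 30% coinsurance on €11458 = €3437.40. Patient owes €3437.40 (running OOP €8252.20).
Bill 3, €275: 30% coinsurance on €275 = €82.50. Patient pays €82.50; OOP now €8334.70.
Bill 4, €8750: 30% coinsurance on €8750 = €2625. OOP would hit €10959.70 > €9875, so the cap limits the patient to €9875 − €8334.70 = €1540.30.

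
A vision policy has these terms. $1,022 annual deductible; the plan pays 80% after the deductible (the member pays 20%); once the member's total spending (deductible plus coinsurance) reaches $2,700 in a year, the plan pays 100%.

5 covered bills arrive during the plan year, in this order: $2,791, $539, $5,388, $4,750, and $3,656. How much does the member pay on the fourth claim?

$138.80

#1 ($2,791): $1,022 to deductible, leaving $1,769; 20% of $1,769 = $353.80. Member owes $1,375.80 (running OOP $1,375.80).
#2 ($539): 20% coinsurance on $539 = $107.80. Member pays $107.80; OOP now $1,483.60.
#3 ($5,388): deductible met; 20% of $5,388 = $1,077.60. Member pays $1,077.60; OOP now $2,561.20.
#4 ($4,750): 20% coinsurance on $4,750 = $950. That would push OOP to $3,511.20, over the $2,700 cap, so member pays $2,700 − $2,561.20 = $138.80.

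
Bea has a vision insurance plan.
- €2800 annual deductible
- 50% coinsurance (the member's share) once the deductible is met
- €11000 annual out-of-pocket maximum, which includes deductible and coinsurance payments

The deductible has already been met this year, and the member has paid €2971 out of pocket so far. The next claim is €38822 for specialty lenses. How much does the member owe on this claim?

€8029

With the deductible met, the entire €38822 is subject to coinsurance.
50% of €38822 = €19411 falls to the member.
Year-to-date out-of-pocket would reach €2971 + €19411 = €22382, above the €11000 maximum, so the member pays only €11000 − €2971 = €8029.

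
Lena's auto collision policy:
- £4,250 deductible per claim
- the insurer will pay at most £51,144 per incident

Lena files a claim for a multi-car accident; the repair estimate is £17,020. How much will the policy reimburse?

£12,770

After the deductible, £17,020 − £4,250 = £12,770 remains.
£12,770 ≤ £51,144, so the limit doesn't bind; insurer pays £12,770.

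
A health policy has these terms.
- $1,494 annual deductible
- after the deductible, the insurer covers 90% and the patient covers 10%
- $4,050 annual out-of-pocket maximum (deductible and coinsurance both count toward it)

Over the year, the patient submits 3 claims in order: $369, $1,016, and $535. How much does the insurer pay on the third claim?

$383.40

Bill 1, $369: fully absorbed by the deductible. Cost to patient: $369. OOP to date $369. Insurer: $369 − $369 = $0.
Bill 2, $1,016: fully absorbed by the deductible. Cost to patient: $1,016. OOP to date $1,385. Insurer: $1,016 − $1,016 = $0.
Bill 3, $535: $109 finishes the deductible; $426 goes to coinsurance; coinsurance $426 × 10% = $42.60. Cost to patient: $151.60. OOP to date $1,536.60. Insurer: $535 − $151.60 = $383.40.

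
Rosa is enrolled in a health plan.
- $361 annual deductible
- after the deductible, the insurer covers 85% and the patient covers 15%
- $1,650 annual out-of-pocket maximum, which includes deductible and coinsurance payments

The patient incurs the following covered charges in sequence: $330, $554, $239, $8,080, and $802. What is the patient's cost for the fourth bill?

#1 ($330): fully absorbed by the deductible. Cost to patient: $330. OOP to date $330.
#2 ($554): $31 finishes the deductible; $523 goes to coinsurance; 15% of $523 = $78.45. Cost to patient: $109.45. OOP to date $439.45.
#3 ($239): deductible met; 15% of $239 = $35.85. Cost to patient: $35.85. OOP to date $475.30.
#4 ($8,080): deductible met; 15% of $8,080 = $1,212. Adding that to $475.30 gives $1,687.30, past the $1,650 cap; patient pays only $1,650 − $475.30 = $1,174.70.

$1,174.70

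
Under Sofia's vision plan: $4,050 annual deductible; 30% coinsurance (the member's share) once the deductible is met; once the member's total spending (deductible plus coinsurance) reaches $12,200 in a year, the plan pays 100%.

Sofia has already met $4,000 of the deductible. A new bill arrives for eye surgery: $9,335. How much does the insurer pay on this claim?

$6,499.50

Remaining deductible: $4,050 − $4,000 = $50.
After the $50 deductible portion, $9,335 − $50 = $9,285 is subject to coinsurance.
Coinsurance: $9,285 × 30% = $2,785.50.
Member responsibility before any cap: $50 + $2,785.50 = $2,835.50.
Year-to-date out-of-pocket becomes $4,000 + $2,835.50 = $6,835.50, still under the $12,200 maximum, so no cap applies.
Insurer pays the balance: $9,335 − $2,835.50 = $6,499.50.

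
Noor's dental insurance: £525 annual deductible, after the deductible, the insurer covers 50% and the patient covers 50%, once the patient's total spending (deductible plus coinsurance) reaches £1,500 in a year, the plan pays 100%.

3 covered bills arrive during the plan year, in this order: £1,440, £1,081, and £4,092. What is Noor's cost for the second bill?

Claim 1 (£1,440): £525 to deductible, leaving £915; 50% of £915 = £457.50. Patient pays £982.50; OOP now £982.50.
Claim 2 (£1,081): deductible met; 50% of £1,081 = £540.50. That would push OOP to £1,523, over the £1,500 cap, so patient pays £1,500 − £982.50 = £517.50.

£517.50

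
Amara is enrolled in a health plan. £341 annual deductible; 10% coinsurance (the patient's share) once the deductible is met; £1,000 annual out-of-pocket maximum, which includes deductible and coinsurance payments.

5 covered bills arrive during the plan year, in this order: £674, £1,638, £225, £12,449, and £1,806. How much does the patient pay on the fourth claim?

Claim 1 — £674: £341 to deductible, leaving £333; patient's 10% is £33.30. Patient pays £374.30; OOP now £374.30.
Claim 2 — £1,638: 10% coinsurance on £1,638 = £163.80. Cost to patient: £163.80. OOP to date £538.10.
Claim 3 — £225: 10% coinsurance on £225 = £22.50. Cost to patient: £22.50. OOP to date £560.60.
Claim 4 — £12,449: deductible met; 10% of £12,449 = £1,244.90. Adding that to £560.60 gives £1,805.50, past the £1,000 cap; patient pays only £1,000 − £560.60 = £439.40.

£439.40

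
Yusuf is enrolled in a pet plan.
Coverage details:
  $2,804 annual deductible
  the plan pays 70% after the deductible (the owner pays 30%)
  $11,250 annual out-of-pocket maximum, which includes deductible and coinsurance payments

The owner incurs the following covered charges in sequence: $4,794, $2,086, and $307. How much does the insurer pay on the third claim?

$214.90

#1 ($4,794): deductible takes $2,804, $1,990 remains; 30% of $1,990 = $597. Owner owes $3,401 (running OOP $3,401). Plan pays $4,794 − $3,401 = $1,393.
#2 ($2,086): 30% coinsurance on $2,086 = $625.80. Owner pays $625.80; OOP now $4,026.80. Plan pays $2,086 − $625.80 = $1,460.20.
#3 ($307): 30% coinsurance on $307 = $92.10. Cost to owner: $92.10. OOP to date $4,118.90. Insurer: $307 − $92.10 = $214.90.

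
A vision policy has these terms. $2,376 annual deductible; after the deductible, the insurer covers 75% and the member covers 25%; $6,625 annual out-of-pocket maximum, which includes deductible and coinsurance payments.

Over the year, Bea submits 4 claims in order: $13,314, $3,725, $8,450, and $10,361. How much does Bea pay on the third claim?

$583.25

#1 ($13,314): $2,376 to deductible, leaving $10,938; member's 25% is $2,734.50. Cost to member: $5,110.50. OOP to date $5,110.50.
#2 ($3,725): deductible already satisfied, so member's share is 25% × $3,725 = $931.25. Cost to member: $931.25. OOP to date $6,041.75.
#3 ($8,450): 25% coinsurance on $8,450 = $2,112.50. That would push OOP to $8,154.25, over the $6,625 cap, so member pays $6,625 − $6,041.75 = $583.25.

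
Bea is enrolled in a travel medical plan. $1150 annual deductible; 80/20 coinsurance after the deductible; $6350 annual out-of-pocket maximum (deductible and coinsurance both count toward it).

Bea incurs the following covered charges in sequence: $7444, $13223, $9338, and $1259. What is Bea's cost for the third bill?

Claim 1 ($7444): $1150 finishes the deductible; $6294 goes to coinsurance; traveler's 20% is $1258.80. Cost to traveler: $2408.80. OOP to date $2408.80.
Claim 2 ($13223): deductible met; 20% of $13223 = $2644.60. Traveler pays $2644.60; OOP now $5053.40.
Claim 3 ($9338): 20% coinsurance on $9338 = $1867.60. That would push OOP to $6921, over the $6350 cap, so traveler pays $6350 − $5053.40 = $1296.60.

$1296.60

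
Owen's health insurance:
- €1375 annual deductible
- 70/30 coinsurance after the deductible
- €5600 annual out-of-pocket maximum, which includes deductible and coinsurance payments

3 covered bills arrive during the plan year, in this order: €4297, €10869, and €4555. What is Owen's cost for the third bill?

€87.70

Claim 1 (€4297): deductible takes €1375, €2922 remains; patient's 30% is €876.60. Patient pays €2251.60; OOP now €2251.60.
Claim 2 (€10869): deductible already satisfied, so patient's share is 30% × €10869 = €3260.70. Cost to patient: €3260.70. OOP to date €5512.30.
Claim 3 (€4555): deductible met; 30% of €4555 = €1366.50. That would push OOP to €6878.80, over the €5600 cap, so patient pays €5600 − €5512.30 = €87.70.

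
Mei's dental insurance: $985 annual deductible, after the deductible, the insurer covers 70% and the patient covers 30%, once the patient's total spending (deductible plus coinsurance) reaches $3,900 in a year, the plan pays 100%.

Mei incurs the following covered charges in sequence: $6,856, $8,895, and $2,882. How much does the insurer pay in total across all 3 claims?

Claim 1 — $6,856: deductible takes $985, $5,871 remains; 30% of $5,871 = $1,761.30. Cost to patient: $2,746.30. OOP to date $2,746.30. Plan pays $6,856 − $2,746.30 = $4,109.70.
Claim 2 — $8,895: deductible already satisfied, so patient's share is 30% × $8,895 = $2,668.50. That would push OOP to $5,414.80, over the $3,900 cap, so patient pays $3,900 − $2,746.30 = $1,153.70. Plan pays $8,895 − $1,153.70 = $7,741.30.
Claim 3 — $2,882: deductible met; 30% of $2,882 = $864.60. Adding that to $3,900 gives $4,764.60, past the $3,900 cap; patient pays only $3,900 − $3,900 = $0. Insurer: $2,882 − $0 = $2,882.
Insurer total: $4,109.70 + $7,741.30 + $2,882 = $14,733.

$14,733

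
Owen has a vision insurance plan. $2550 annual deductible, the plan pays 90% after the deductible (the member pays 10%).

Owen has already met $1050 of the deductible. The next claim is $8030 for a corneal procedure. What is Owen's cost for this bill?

Remaining deductible: $2550 − $1050 = $1500.
That leaves $8030 − $1500 = $6530 for coinsurance.
Member's 10% share of $6530 is $653.
That puts the member's cost at $1500 + $653 = $2153.

$2153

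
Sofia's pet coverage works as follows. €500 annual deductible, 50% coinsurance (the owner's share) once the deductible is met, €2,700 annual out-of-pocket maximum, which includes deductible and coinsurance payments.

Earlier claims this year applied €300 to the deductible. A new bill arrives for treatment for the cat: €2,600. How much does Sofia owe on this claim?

€1,400

€300 of the €500 deductible is already met, leaving €200.
The remaining €2,400 (= €2,600 − €200) moves to coinsurance.
50% of €2,400 = €1,200 falls to the owner.
Owner responsibility before any cap: €200 + €1,200 = €1,400.
Cumulative spending €300 + €1,400 = €1,700 stays under the €2,700 maximum.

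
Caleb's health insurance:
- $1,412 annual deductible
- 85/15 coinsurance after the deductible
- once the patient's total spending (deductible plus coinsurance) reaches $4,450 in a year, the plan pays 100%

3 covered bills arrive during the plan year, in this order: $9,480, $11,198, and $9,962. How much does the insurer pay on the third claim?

Claim 1 — $9,480: deductible takes $1,412, $8,068 remains; patient's 15% is $1,210.20. Patient pays $2,622.20; OOP now $2,622.20. Plan pays $9,480 − $2,622.20 = $6,857.80.
Claim 2 — $11,198: 15% coinsurance on $11,198 = $1,679.70. Cost to patient: $1,679.70. OOP to date $4,301.90. Insurer: $11,198 − $1,679.70 = $9,518.30.
Claim 3 — $9,962: deductible met; 15% of $9,962 = $1,494.30. That would push OOP to $5,796.20, over the $4,450 cap, so patient pays $4,450 − $4,301.90 = $148.10. Insurer: $9,962 − $148.10 = $9,813.90.

$9,813.90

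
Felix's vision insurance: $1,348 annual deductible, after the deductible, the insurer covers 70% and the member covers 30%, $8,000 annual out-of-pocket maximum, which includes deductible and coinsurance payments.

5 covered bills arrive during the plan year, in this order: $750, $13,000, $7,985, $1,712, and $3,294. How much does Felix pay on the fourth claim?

Bill 1, $750: entire amount goes to the deductible. Cost to member: $750. OOP to date $750.
Bill 2, $13,000: deductible takes $598, $12,402 remains; member's 30% is $3,720.60. Member owes $4,318.60 (running OOP $5,068.60).
Bill 3, $7,985: deductible already satisfied, so member's share is 30% × $7,985 = $2,395.50. Member owes $2,395.50 (running OOP $7,464.10).
Bill 4, $1,712: 30% coinsurance on $1,712 = $513.60. Member pays $513.60; OOP now $7,977.70.

$513.60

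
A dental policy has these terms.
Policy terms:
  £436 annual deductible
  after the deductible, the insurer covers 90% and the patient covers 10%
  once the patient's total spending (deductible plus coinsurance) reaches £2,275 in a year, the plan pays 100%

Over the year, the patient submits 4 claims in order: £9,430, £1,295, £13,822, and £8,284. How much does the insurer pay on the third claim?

Bill 1, £9,430: £436 to deductible, leaving £8,994; patient's 10% is £899.40. Cost to patient: £1,335.40. OOP to date £1,335.40. Plan pays £9,430 − £1,335.40 = £8,094.60.
Bill 2, £1,295: deductible already satisfied, so patient's share is 10% × £1,295 = £129.50. Cost to patient: £129.50. OOP to date £1,464.90. Insurer: £1,295 − £129.50 = £1,165.50.
Bill 3, £13,822: deductible met; 10% of £13,822 = £1,382.20. OOP would hit £2,847.10 > £2,275, so the cap limits the patient to £2,275 − £1,464.90 = £810.10. Plan pays £13,822 − £810.10 = £13,011.90.

£13,011.90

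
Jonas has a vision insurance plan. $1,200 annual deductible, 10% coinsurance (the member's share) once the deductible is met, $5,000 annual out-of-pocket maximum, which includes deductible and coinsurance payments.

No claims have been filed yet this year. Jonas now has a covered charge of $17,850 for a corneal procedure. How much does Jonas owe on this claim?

$2,865

Nothing has been paid toward the $1,200 deductible, so the first $1,200 of this charge is applied there.
After the $1,200 deductible portion, $17,850 − $1,200 = $16,650 is subject to coinsurance.
10% of $16,650 = $1,665 falls to the member.
Member responsibility before any cap: $1,200 + $1,665 = $2,865.
Total out-of-pocket so far would be $0 + $2,865 = $2,865, below the $5,000 cap — no reduction.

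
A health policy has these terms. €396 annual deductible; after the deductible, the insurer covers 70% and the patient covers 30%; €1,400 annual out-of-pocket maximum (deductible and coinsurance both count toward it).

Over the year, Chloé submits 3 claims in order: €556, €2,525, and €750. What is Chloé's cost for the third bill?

€198.50

#1 (€556): deductible takes €396, €160 remains; patient's 30% is €48. Patient pays €444; OOP now €444.
#2 (€2,525): 30% coinsurance on €2,525 = €757.50. Patient owes €757.50 (running OOP €1,201.50).
#3 (€750): deductible already satisfied, so patient's share is 30% × €750 = €225. That would push OOP to €1,426.50, over the €1,400 cap, so patient pays €1,400 − €1,201.50 = €198.50.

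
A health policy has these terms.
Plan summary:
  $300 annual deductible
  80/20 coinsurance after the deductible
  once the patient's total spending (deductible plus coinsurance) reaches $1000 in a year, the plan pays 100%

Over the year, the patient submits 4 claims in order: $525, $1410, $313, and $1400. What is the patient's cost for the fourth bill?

$280

Claim 1 ($525): $300 to deductible, leaving $225; coinsurance $225 × 20% = $45. Patient pays $345; OOP now $345.
Claim 2 ($1410): deductible met; 20% of $1410 = $282. Patient pays $282; OOP now $627.
Claim 3 ($313): deductible already satisfied, so patient's share is 20% × $313 = $62.60. Cost to patient: $62.60. OOP to date $689.60.
Claim 4 ($1400): deductible met; 20% of $1400 = $280. Cost to patient: $280. OOP to date $969.60.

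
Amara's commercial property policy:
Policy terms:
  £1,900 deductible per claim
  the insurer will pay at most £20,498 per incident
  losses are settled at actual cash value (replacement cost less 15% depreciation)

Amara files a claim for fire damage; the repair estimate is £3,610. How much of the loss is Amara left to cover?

£2,441.50

Actual cash value after 15% depreciation: £3,610 × 85% = £3,068.50.
Less the £1,900 deductible: £3,068.50 − £1,900 = £1,168.50.
That's under the £20,498 cap, so the insurer reimburses the full £1,168.50.
Business's share is the uncovered remainder: £3,610 − £1,168.50 = £2,441.50.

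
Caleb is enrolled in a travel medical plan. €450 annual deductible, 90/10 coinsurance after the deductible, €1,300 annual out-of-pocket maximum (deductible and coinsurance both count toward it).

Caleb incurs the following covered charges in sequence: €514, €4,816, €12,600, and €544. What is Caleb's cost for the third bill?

Bill 1, €514: deductible takes €450, €64 remains; 10% of €64 = €6.40. Traveler owes €456.40 (running OOP €456.40).
Bill 2, €4,816: deductible already satisfied, so traveler's share is 10% × €4,816 = €481.60. Traveler pays €481.60; OOP now €938.
Bill 3, €12,600: 10% coinsurance on €12,600 = €1,260. OOP would hit €2,198 > €1,300, so the cap limits the traveler to €1,300 − €938 = €362.

€362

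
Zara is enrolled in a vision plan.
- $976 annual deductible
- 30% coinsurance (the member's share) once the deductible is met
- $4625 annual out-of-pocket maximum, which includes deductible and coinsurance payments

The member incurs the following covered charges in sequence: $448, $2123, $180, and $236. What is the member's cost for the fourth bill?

$70.80

Claim 1 — $448: fully absorbed by the deductible. Cost to member: $448. OOP to date $448.
Claim 2 — $2123: $528 to deductible, leaving $1595; member's 30% is $478.50. Member pays $1006.50; OOP now $1454.50.
Claim 3 — $180: deductible already satisfied, so member's share is 30% × $180 = $54. Member owes $54 (running OOP $1508.50).
Claim 4 — $236: deductible met; 30% of $236 = $70.80. Member pays $70.80; OOP now $1579.30.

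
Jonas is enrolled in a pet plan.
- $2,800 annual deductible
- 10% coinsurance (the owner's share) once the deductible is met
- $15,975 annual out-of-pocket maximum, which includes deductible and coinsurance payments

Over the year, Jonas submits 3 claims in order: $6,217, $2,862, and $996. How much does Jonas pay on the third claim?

Bill 1, $6,217: deductible takes $2,800, $3,417 remains; 10% of $3,417 = $341.70. Owner pays $3,141.70; OOP now $3,141.70.
Bill 2, $2,862: 10% coinsurance on $2,862 = $286.20. Owner owes $286.20 (running OOP $3,427.90).
Bill 3, $996: deductible already satisfied, so owner's share is 10% × $996 = $99.60. Owner pays $99.60; OOP now $3,527.50.

$99.60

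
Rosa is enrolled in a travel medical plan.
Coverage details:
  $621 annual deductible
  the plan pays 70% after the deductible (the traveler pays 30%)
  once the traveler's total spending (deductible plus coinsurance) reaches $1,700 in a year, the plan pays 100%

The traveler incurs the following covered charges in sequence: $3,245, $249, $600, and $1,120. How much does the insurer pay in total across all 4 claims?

$3,514

#1 ($3,245): $621 to deductible, leaving $2,624; coinsurance $2,624 × 30% = $787.20. Traveler pays $1,408.20; OOP now $1,408.20. Insurer: $3,245 − $1,408.20 = $1,836.80.
#2 ($249): deductible met; 30% of $249 = $74.70. Traveler pays $74.70; OOP now $1,482.90. Plan pays $249 − $74.70 = $174.30.
#3 ($600): 30% coinsurance on $600 = $180. Traveler owes $180 (running OOP $1,662.90). Plan pays $600 − $180 = $420.
#4 ($1,120): 30% coinsurance on $1,120 = $336. Adding that to $1,662.90 gives $1,998.90, past the $1,700 cap; traveler pays only $1,700 − $1,662.90 = $37.10. Insurer: $1,120 − $37.10 = $1,082.90.
Insurer total = bills − traveler's total = $5,214 − $1,700 = $3,514.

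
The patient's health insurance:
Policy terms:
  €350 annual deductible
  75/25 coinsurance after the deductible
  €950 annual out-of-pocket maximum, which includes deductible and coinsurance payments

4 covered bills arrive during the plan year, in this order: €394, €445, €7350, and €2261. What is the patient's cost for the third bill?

Claim 1 (€394): €350 finishes the deductible; €44 goes to coinsurance; patient's 25% is €11. Patient pays €361; OOP now €361.
Claim 2 (€445): deductible met; 25% of €445 = €111.25. Patient pays €111.25; OOP now €472.25.
Claim 3 (€7350): deductible met; 25% of €7350 = €1837.50. OOP would hit €2309.75 > €950, so the cap limits the patient to €950 − €472.25 = €477.75.

€477.75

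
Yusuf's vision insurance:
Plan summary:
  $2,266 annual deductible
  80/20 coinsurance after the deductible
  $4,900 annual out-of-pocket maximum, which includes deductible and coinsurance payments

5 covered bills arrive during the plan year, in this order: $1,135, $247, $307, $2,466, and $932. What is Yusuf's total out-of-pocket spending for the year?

$2,830.20

Bill 1, $1,135: entire amount goes to the deductible. Cost to member: $1,135. OOP to date $1,135.
Bill 2, $247: fully absorbed by the deductible. Cost to member: $247. OOP to date $1,382.
Bill 3, $307: entire amount goes to the deductible. Member pays $307; OOP now $1,689.
Bill 4, $2,466: $577 to deductible, leaving $1,889; coinsurance $1,889 × 20% = $377.80. Cost to member: $954.80. OOP to date $2,643.80.
Bill 5, $932: deductible already satisfied, so member's share is 20% × $932 = $186.40. Cost to member: $186.40. OOP to date $2,830.20.
Total paid by the member: $1,135 + $247 + $307 + $954.80 + $186.40 = $2,830.20.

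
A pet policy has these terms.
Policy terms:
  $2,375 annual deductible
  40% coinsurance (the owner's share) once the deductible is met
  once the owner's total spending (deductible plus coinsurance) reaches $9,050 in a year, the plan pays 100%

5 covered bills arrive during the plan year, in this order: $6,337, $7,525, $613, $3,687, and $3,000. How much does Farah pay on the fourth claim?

$1,474.80

Claim 1 ($6,337): deductible takes $2,375, $3,962 remains; 40% of $3,962 = $1,584.80. Cost to owner: $3,959.80. OOP to date $3,959.80.
Claim 2 ($7,525): deductible met; 40% of $7,525 = $3,010. Cost to owner: $3,010. OOP to date $6,969.80.
Claim 3 ($613): deductible met; 40% of $613 = $245.20. Cost to owner: $245.20. OOP to date $7,215.
Claim 4 ($3,687): deductible already satisfied, so owner's share is 40% × $3,687 = $1,474.80. Owner pays $1,474.80; OOP now $8,689.80.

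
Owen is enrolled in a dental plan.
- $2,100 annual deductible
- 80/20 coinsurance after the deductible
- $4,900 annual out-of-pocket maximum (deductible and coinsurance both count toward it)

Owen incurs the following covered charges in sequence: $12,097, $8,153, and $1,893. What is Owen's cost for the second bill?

$800.60

Claim 1 — $12,097: $2,100 finishes the deductible; $9,997 goes to coinsurance; coinsurance $9,997 × 20% = $1,999.40. Patient owes $4,099.40 (running OOP $4,099.40).
Claim 2 — $8,153: deductible met; 20% of $8,153 = $1,630.60. OOP would hit $5,730 > $4,900, so the cap limits the patient to $4,900 − $4,099.40 = $800.60.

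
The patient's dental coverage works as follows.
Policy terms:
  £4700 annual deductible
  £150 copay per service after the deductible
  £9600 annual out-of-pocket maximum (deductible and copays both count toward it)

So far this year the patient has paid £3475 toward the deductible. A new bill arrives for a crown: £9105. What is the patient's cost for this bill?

£3475 of the £4700 deductible is already met, leaving £1225.
That leaves £9105 − £1225 = £7880 for the copay.
Copay on this service: £150.
So the patient owes £1225 + £150 = £1375 before any cap.
Year-to-date out-of-pocket becomes £3475 + £1375 = £4850, still under the £9600 maximum, so no cap applies.

£1375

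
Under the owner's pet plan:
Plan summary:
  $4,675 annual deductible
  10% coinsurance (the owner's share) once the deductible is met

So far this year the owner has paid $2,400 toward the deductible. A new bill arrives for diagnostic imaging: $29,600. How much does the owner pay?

Remaining deductible: $4,675 − $2,400 = $2,275.
After the $2,275 deductible portion, $29,600 − $2,275 = $27,325 is subject to coinsurance.
10% of $27,325 = $2,732.50 falls to the owner.
So the owner owes $2,275 + $2,732.50 = $5,007.50.

$5,007.50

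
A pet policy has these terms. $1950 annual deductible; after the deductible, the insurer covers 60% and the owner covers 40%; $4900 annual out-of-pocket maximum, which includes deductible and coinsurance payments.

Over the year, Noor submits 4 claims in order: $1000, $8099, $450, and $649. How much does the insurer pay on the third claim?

Bill 1, $1000: fully absorbed by the deductible. Owner owes $1000 (running OOP $1000). Insurer: $1000 − $1000 = $0.
Bill 2, $8099: $950 to deductible, leaving $7149; 40% of $7149 = $2859.60. Cost to owner: $3809.60. OOP to date $4809.60. Insurer: $8099 − $3809.60 = $4289.40.
Bill 3, $450: 40% coinsurance on $450 = $180. Adding that to $4809.60 gives $4989.60, past the $4900 cap; owner pays only $4900 − $4809.60 = $90.40. Plan pays $450 − $90.40 = $359.60.

$359.60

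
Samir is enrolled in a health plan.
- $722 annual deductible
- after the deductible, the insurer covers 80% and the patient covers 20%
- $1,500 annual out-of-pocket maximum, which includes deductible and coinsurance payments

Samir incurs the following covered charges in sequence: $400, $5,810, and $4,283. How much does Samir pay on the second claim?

$1,100

Bill 1, $400: fully absorbed by the deductible. Cost to patient: $400. OOP to date $400.
Bill 2, $5,810: $322 to deductible, leaving $5,488; coinsurance $5,488 × 20% = $1,097.60. Together that's $322 + $1,097.60 = $1,419.60. That would push OOP to $1,819.60, over the $1,500 cap, so patient pays $1,500 − $400 = $1,100.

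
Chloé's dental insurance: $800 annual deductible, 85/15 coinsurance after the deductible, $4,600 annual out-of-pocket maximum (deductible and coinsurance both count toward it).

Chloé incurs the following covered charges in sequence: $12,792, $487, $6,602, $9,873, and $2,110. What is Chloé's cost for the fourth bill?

$937.85

Claim 1 ($12,792): $800 to deductible, leaving $11,992; patient's 15% is $1,798.80. Patient owes $2,598.80 (running OOP $2,598.80).
Claim 2 ($487): 15% coinsurance on $487 = $73.05. Patient owes $73.05 (running OOP $2,671.85).
Claim 3 ($6,602): deductible met; 15% of $6,602 = $990.30. Patient owes $990.30 (running OOP $3,662.15).
Claim 4 ($9,873): 15% coinsurance on $9,873 = $1,480.95. OOP would hit $5,143.10 > $4,600, so the cap limits the patient to $4,600 − $3,662.15 = $937.85.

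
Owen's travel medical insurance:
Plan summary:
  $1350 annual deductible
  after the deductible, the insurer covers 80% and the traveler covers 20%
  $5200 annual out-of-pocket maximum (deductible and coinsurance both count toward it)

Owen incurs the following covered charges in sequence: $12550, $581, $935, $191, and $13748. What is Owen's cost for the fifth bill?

Bill 1, $12550: $1350 finishes the deductible; $11200 goes to coinsurance; traveler's 20% is $2240. Traveler pays $3590; OOP now $3590.
Bill 2, $581: 20% coinsurance on $581 = $116.20. Traveler pays $116.20; OOP now $3706.20.
Bill 3, $935: deductible met; 20% of $935 = $187. Traveler pays $187; OOP now $3893.20.
Bill 4, $191: 20% coinsurance on $191 = $38.20. Traveler owes $38.20 (running OOP $3931.40).
Bill 5, $13748: deductible met; 20% of $13748 = $2749.60. Adding that to $3931.40 gives $6681, past the $5200 cap; traveler pays only $5200 − $3931.40 = $1268.60.

$1268.60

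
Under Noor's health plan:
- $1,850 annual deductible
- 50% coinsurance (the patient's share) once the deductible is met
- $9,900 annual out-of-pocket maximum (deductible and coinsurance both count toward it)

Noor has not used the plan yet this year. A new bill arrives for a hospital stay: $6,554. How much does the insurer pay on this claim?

$2,352

Deductible not yet touched, so the first $1,850 of the bill goes to the deductible.
After the $1,850 deductible portion, $6,554 − $1,850 = $4,704 is subject to coinsurance.
50% of $4,704 = $2,352 falls to the patient.
Patient responsibility before any cap: $1,850 + $2,352 = $4,202.
Year-to-date out-of-pocket becomes $0 + $4,202 = $4,202, still under the $9,900 maximum, so no cap applies.
Insurer pays the balance: $6,554 − $4,202 = $2,352.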